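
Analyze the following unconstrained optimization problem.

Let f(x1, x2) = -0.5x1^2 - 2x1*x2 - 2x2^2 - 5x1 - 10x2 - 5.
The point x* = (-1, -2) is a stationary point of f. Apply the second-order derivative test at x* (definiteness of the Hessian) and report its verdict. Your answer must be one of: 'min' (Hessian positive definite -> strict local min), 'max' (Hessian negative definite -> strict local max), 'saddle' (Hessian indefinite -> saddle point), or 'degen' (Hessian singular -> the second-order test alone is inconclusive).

Compute the Hessian H = grad^2 f:
  H = [[-1, -2], [-2, -4]]
Verify stationarity: grad f(x*) = H x* + g = (0, 0).
Eigenvalues of H: -5, 0.
H has a zero eigenvalue (singular; negative semidefinite but not definite), so H is neither positive definite, negative definite, nor indefinite. The second-order test alone is inconclusive -> degen.
(Indeed, f is constant along the null direction of H through x*, so x* is not a strict local extremum.)

degen


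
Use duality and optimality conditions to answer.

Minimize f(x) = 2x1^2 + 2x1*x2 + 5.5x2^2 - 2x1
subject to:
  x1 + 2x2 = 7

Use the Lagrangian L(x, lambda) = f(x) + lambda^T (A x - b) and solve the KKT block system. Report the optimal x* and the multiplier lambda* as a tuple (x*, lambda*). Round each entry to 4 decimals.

Form the Lagrangian:
  L(x, lambda) = (1/2) x^T Q x + c^T x + lambda^T (A x - b)
Stationarity (grad_x L = 0): Q x + c + A^T lambda = 0.
Primal feasibility: A x = b.

This gives the KKT block system:
  [ Q   A^T ] [ x     ]   [-c ]
  [ A    0  ] [ lambda ] = [ b ]

Solving the linear system:
  x*      = (3, 2)
  lambda* = (-14)
  f(x*)   = 46

x* = (3, 2), lambda* = (-14)


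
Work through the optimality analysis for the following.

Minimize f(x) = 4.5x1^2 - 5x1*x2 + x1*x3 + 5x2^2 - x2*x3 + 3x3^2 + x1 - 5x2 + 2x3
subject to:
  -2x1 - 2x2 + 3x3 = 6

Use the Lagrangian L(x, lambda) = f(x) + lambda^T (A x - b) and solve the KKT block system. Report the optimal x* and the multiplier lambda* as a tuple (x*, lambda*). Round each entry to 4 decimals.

Form the Lagrangian:
  L(x, lambda) = (1/2) x^T Q x + c^T x + lambda^T (A x - b)
Stationarity (grad_x L = 0): Q x + c + A^T lambda = 0.
Primal feasibility: A x = b.

This gives the KKT block system:
  [ Q   A^T ] [ x     ]   [-c ]
  [ A    0  ] [ lambda ] = [ b ]

Solving the linear system:
  x*      = (-1.0235, -0.4166, 1.0399)
  lambda* = (-2.5442)
  f(x*)   = 9.2024

x* = (-1.0235, -0.4166, 1.0399), lambda* = (-2.5442)


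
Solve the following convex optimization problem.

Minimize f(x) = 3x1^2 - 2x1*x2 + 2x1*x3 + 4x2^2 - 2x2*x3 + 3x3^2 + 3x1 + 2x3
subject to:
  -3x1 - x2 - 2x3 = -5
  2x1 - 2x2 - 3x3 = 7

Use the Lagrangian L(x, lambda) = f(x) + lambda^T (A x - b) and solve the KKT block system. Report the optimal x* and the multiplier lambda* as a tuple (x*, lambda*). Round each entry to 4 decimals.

Form the Lagrangian:
  L(x, lambda) = (1/2) x^T Q x + c^T x + lambda^T (A x - b)
Stationarity (grad_x L = 0): Q x + c + A^T lambda = 0.
Primal feasibility: A x = b.

This gives the KKT block system:
  [ Q   A^T ] [ x     ]   [-c ]
  [ A    0  ] [ lambda ] = [ b ]

Solving the linear system:
  x*      = (2.2464, 0.203, -0.9711)
  lambda* = (3.3009, -2.1138)
  f(x*)   = 18.0489

x* = (2.2464, 0.203, -0.9711), lambda* = (3.3009, -2.1138)


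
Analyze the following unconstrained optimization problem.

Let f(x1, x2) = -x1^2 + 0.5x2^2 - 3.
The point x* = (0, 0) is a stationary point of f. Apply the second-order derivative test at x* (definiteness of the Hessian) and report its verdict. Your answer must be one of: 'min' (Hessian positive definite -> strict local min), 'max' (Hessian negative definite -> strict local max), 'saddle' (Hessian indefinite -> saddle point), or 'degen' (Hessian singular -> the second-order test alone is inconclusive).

Compute the Hessian H = grad^2 f:
  H = [[-2, 0], [0, 1]]
Verify stationarity: grad f(x*) = H x* + g = (0, 0).
Eigenvalues of H: -2, 1.
Eigenvalues have mixed signs, so H is indefinite -> x* is a saddle point.

saddle


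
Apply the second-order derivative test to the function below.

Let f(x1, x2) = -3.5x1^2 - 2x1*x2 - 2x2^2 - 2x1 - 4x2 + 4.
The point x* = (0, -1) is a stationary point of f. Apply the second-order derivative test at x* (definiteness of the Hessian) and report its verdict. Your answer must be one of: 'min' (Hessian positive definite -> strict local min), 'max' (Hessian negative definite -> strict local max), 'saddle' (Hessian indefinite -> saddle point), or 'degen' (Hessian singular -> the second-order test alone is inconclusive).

Compute the Hessian H = grad^2 f:
  H = [[-7, -2], [-2, -4]]
Verify stationarity: grad f(x*) = H x* + g = (0, 0).
Eigenvalues of H: -8, -3.
Both eigenvalues < 0, so H is negative definite -> x* is a strict local max.

max


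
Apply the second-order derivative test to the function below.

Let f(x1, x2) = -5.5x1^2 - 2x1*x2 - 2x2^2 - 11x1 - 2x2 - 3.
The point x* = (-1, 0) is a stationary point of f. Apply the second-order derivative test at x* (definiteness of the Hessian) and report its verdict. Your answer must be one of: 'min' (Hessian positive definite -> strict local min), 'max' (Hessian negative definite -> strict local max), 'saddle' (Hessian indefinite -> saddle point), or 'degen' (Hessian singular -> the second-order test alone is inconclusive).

Compute the Hessian H = grad^2 f:
  H = [[-11, -2], [-2, -4]]
Verify stationarity: grad f(x*) = H x* + g = (0, 0).
Eigenvalues of H: -11.5311, -3.4689.
Both eigenvalues < 0, so H is negative definite -> x* is a strict local max.

max


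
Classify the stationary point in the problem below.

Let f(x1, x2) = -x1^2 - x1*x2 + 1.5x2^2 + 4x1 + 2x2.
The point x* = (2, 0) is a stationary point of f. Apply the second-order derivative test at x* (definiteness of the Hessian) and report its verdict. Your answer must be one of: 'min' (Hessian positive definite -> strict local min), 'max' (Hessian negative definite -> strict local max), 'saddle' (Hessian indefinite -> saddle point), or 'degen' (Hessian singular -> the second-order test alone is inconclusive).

Compute the Hessian H = grad^2 f:
  H = [[-2, -1], [-1, 3]]
Verify stationarity: grad f(x*) = H x* + g = (0, 0).
Eigenvalues of H: -2.1926, 3.1926.
Eigenvalues have mixed signs, so H is indefinite -> x* is a saddle point.

saddle


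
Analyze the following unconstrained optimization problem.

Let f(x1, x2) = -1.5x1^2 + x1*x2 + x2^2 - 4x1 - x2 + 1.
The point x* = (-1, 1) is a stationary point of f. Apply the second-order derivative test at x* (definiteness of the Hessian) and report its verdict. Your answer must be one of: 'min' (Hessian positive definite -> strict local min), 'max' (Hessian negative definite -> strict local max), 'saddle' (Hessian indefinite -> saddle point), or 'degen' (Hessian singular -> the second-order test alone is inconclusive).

Compute the Hessian H = grad^2 f:
  H = [[-3, 1], [1, 2]]
Verify stationarity: grad f(x*) = H x* + g = (0, 0).
Eigenvalues of H: -3.1926, 2.1926.
Eigenvalues have mixed signs, so H is indefinite -> x* is a saddle point.

saddle


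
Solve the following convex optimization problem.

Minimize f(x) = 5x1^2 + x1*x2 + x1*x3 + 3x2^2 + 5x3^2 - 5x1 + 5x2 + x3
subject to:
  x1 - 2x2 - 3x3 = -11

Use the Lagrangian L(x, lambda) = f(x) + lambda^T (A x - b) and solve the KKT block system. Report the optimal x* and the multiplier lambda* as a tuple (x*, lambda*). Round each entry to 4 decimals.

Form the Lagrangian:
  L(x, lambda) = (1/2) x^T Q x + c^T x + lambda^T (A x - b)
Stationarity (grad_x L = 0): Q x + c + A^T lambda = 0.
Primal feasibility: A x = b.

This gives the KKT block system:
  [ Q   A^T ] [ x     ]   [-c ]
  [ A    0  ] [ lambda ] = [ b ]

Solving the linear system:
  x*      = (-0.6633, 1.8056, 2.2419)
  lambda* = (7.5851)
  f(x*)   = 49.0112

x* = (-0.6633, 1.8056, 2.2419), lambda* = (7.5851)


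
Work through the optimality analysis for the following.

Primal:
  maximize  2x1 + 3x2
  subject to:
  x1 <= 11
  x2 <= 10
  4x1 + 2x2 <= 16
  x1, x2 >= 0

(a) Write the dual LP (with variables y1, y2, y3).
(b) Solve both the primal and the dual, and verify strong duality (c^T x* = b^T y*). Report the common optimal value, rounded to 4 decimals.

The standard primal-dual pair for 'max c^T x s.t. A x <= b, x >= 0' is:
  Dual:  min b^T y  s.t.  A^T y >= c,  y >= 0.

So the dual LP is:
  minimize  11y1 + 10y2 + 16y3
  subject to:
    y1 + 4y3 >= 2
    y2 + 2y3 >= 3
    y1, y2, y3 >= 0

Solving the primal: x* = (0, 8).
  primal value c^T x* = 24.
Solving the dual: y* = (0, 0, 1.5).
  dual value b^T y* = 24.
Strong duality: c^T x* = b^T y*. Confirmed.

24


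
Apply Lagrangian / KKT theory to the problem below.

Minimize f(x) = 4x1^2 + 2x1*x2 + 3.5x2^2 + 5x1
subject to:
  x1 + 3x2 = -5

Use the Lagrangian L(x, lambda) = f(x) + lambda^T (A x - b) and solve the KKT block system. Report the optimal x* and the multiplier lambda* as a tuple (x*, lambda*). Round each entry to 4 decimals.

Form the Lagrangian:
  L(x, lambda) = (1/2) x^T Q x + c^T x + lambda^T (A x - b)
Stationarity (grad_x L = 0): Q x + c + A^T lambda = 0.
Primal feasibility: A x = b.

This gives the KKT block system:
  [ Q   A^T ] [ x     ]   [-c ]
  [ A    0  ] [ lambda ] = [ b ]

Solving the linear system:
  x*      = (-0.7463, -1.4179)
  lambda* = (3.806)
  f(x*)   = 7.6493

x* = (-0.7463, -1.4179), lambda* = (3.806)


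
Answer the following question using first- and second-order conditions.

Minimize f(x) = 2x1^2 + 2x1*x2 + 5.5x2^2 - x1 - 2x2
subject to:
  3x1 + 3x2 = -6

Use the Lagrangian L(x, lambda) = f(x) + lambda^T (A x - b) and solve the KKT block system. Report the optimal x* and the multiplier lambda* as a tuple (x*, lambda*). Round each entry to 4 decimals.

Form the Lagrangian:
  L(x, lambda) = (1/2) x^T Q x + c^T x + lambda^T (A x - b)
Stationarity (grad_x L = 0): Q x + c + A^T lambda = 0.
Primal feasibility: A x = b.

This gives the KKT block system:
  [ Q   A^T ] [ x     ]   [-c ]
  [ A    0  ] [ lambda ] = [ b ]

Solving the linear system:
  x*      = (-1.7273, -0.2727)
  lambda* = (2.8182)
  f(x*)   = 9.5909

x* = (-1.7273, -0.2727), lambda* = (2.8182)


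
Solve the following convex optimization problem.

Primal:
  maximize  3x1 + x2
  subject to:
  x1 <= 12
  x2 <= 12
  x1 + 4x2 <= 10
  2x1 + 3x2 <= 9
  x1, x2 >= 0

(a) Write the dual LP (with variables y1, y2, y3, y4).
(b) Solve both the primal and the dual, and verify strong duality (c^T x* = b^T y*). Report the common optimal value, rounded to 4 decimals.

The standard primal-dual pair for 'max c^T x s.t. A x <= b, x >= 0' is:
  Dual:  min b^T y  s.t.  A^T y >= c,  y >= 0.

So the dual LP is:
  minimize  12y1 + 12y2 + 10y3 + 9y4
  subject to:
    y1 + y3 + 2y4 >= 3
    y2 + 4y3 + 3y4 >= 1
    y1, y2, y3, y4 >= 0

Solving the primal: x* = (4.5, 0).
  primal value c^T x* = 13.5.
Solving the dual: y* = (0, 0, 0, 1.5).
  dual value b^T y* = 13.5.
Strong duality: c^T x* = b^T y*. Confirmed.

13.5


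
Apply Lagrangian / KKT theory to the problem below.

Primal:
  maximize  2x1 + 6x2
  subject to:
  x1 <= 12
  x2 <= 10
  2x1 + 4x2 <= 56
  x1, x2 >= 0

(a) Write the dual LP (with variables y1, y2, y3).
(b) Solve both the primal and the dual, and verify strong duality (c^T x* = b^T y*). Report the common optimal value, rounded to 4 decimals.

The standard primal-dual pair for 'max c^T x s.t. A x <= b, x >= 0' is:
  Dual:  min b^T y  s.t.  A^T y >= c,  y >= 0.

So the dual LP is:
  minimize  12y1 + 10y2 + 56y3
  subject to:
    y1 + 2y3 >= 2
    y2 + 4y3 >= 6
    y1, y2, y3 >= 0

Solving the primal: x* = (8, 10).
  primal value c^T x* = 76.
Solving the dual: y* = (0, 2, 1).
  dual value b^T y* = 76.
Strong duality: c^T x* = b^T y*. Confirmed.

76


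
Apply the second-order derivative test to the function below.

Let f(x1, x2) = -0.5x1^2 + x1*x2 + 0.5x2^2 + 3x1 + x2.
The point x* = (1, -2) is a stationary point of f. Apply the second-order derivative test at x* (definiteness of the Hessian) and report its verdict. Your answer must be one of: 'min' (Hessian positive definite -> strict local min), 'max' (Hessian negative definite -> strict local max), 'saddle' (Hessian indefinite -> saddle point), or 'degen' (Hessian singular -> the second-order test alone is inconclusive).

Compute the Hessian H = grad^2 f:
  H = [[-1, 1], [1, 1]]
Verify stationarity: grad f(x*) = H x* + g = (0, 0).
Eigenvalues of H: -1.4142, 1.4142.
Eigenvalues have mixed signs, so H is indefinite -> x* is a saddle point.

saddle


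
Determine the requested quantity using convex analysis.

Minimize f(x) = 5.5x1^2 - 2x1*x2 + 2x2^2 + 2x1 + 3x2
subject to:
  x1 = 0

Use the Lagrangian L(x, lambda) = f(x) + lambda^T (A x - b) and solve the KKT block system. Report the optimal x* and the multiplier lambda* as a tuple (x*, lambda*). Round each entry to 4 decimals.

Form the Lagrangian:
  L(x, lambda) = (1/2) x^T Q x + c^T x + lambda^T (A x - b)
Stationarity (grad_x L = 0): Q x + c + A^T lambda = 0.
Primal feasibility: A x = b.

This gives the KKT block system:
  [ Q   A^T ] [ x     ]   [-c ]
  [ A    0  ] [ lambda ] = [ b ]

Solving the linear system:
  x*      = (0, -0.75)
  lambda* = (-3.5)
  f(x*)   = -1.125

x* = (0, -0.75), lambda* = (-3.5)


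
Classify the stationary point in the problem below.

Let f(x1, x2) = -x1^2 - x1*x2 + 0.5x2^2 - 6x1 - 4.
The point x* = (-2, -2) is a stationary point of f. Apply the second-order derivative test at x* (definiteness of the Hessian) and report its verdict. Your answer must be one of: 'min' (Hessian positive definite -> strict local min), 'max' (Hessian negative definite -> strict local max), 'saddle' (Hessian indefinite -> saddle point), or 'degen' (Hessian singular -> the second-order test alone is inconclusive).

Compute the Hessian H = grad^2 f:
  H = [[-2, -1], [-1, 1]]
Verify stationarity: grad f(x*) = H x* + g = (0, 0).
Eigenvalues of H: -2.3028, 1.3028.
Eigenvalues have mixed signs, so H is indefinite -> x* is a saddle point.

saddle


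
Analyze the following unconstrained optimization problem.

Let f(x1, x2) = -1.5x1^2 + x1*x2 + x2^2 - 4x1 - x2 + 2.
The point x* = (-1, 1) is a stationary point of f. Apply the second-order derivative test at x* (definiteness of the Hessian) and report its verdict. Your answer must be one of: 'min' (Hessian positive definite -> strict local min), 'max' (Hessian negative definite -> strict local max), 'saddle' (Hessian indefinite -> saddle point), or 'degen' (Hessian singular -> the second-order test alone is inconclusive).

Compute the Hessian H = grad^2 f:
  H = [[-3, 1], [1, 2]]
Verify stationarity: grad f(x*) = H x* + g = (0, 0).
Eigenvalues of H: -3.1926, 2.1926.
Eigenvalues have mixed signs, so H is indefinite -> x* is a saddle point.

saddle


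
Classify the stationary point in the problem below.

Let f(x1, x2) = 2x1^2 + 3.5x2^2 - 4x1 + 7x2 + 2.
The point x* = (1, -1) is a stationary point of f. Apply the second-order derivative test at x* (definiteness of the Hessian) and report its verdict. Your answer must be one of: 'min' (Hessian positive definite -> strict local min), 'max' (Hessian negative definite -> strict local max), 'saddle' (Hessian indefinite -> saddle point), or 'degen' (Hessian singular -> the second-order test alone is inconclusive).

Compute the Hessian H = grad^2 f:
  H = [[4, 0], [0, 7]]
Verify stationarity: grad f(x*) = H x* + g = (0, 0).
Eigenvalues of H: 4, 7.
Both eigenvalues > 0, so H is positive definite -> x* is a strict local min.

min


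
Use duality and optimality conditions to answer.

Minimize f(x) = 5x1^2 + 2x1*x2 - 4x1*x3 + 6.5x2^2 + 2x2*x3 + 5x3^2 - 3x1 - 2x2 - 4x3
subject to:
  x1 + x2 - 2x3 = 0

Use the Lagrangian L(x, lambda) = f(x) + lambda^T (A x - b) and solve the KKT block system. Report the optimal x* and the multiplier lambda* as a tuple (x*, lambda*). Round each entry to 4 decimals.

Form the Lagrangian:
  L(x, lambda) = (1/2) x^T Q x + c^T x + lambda^T (A x - b)
Stationarity (grad_x L = 0): Q x + c + A^T lambda = 0.
Primal feasibility: A x = b.

This gives the KKT block system:
  [ Q   A^T ] [ x     ]   [-c ]
  [ A    0  ] [ lambda ] = [ b ]

Solving the linear system:
  x*      = (0.5385, 0.1209, 0.3297)
  lambda* = (-1.3077)
  f(x*)   = -1.5879

x* = (0.5385, 0.1209, 0.3297), lambda* = (-1.3077)


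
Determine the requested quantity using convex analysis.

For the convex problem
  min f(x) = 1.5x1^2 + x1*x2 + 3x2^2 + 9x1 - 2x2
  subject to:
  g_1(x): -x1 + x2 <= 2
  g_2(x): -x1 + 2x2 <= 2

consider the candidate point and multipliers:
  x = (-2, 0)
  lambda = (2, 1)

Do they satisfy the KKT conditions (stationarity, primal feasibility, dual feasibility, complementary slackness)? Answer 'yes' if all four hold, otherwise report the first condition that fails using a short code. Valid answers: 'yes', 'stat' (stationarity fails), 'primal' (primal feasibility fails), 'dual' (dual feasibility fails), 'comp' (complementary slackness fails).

Gradient of f: grad f(x) = Q x + c = (3, -4)
Constraint values g_i(x) = a_i^T x - b_i:
  g_1((-2, 0)) = 0
  g_2((-2, 0)) = 0
Stationarity residual: grad f(x) + sum_i lambda_i a_i = (0, 0)
  -> stationarity OK
Primal feasibility (all g_i <= 0): OK
Dual feasibility (all lambda_i >= 0): OK
Complementary slackness (lambda_i * g_i(x) = 0 for all i): OK

Verdict: yes, KKT holds.

yes


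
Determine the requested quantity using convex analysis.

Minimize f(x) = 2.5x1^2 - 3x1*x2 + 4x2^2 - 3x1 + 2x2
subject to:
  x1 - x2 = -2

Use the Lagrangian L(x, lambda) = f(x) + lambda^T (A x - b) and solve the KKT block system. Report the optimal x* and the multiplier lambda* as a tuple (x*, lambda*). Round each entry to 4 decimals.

Form the Lagrangian:
  L(x, lambda) = (1/2) x^T Q x + c^T x + lambda^T (A x - b)
Stationarity (grad_x L = 0): Q x + c + A^T lambda = 0.
Primal feasibility: A x = b.

This gives the KKT block system:
  [ Q   A^T ] [ x     ]   [-c ]
  [ A    0  ] [ lambda ] = [ b ]

Solving the linear system:
  x*      = (-1.2857, 0.7143)
  lambda* = (11.5714)
  f(x*)   = 14.2143

x* = (-1.2857, 0.7143), lambda* = (11.5714)


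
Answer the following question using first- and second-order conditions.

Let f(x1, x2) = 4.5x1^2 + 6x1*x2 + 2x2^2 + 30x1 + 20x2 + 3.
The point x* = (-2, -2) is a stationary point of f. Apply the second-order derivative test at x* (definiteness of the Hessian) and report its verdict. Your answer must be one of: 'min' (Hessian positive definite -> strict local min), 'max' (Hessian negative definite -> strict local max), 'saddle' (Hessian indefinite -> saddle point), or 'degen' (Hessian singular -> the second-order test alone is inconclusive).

Compute the Hessian H = grad^2 f:
  H = [[9, 6], [6, 4]]
Verify stationarity: grad f(x*) = H x* + g = (0, 0).
Eigenvalues of H: 0, 13.
H has a zero eigenvalue (singular; positive semidefinite but not definite), so H is neither positive definite, negative definite, nor indefinite. The second-order test alone is inconclusive -> degen.
(Indeed, f is constant along the null direction of H through x*, so x* is not a strict local extremum.)

degen


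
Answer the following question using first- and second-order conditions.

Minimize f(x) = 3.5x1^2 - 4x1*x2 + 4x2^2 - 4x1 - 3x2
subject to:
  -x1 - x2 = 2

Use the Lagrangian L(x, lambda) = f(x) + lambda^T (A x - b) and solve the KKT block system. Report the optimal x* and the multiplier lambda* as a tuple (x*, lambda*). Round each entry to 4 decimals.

Form the Lagrangian:
  L(x, lambda) = (1/2) x^T Q x + c^T x + lambda^T (A x - b)
Stationarity (grad_x L = 0): Q x + c + A^T lambda = 0.
Primal feasibility: A x = b.

This gives the KKT block system:
  [ Q   A^T ] [ x     ]   [-c ]
  [ A    0  ] [ lambda ] = [ b ]

Solving the linear system:
  x*      = (-1, -1)
  lambda* = (-7)
  f(x*)   = 10.5

x* = (-1, -1), lambda* = (-7)


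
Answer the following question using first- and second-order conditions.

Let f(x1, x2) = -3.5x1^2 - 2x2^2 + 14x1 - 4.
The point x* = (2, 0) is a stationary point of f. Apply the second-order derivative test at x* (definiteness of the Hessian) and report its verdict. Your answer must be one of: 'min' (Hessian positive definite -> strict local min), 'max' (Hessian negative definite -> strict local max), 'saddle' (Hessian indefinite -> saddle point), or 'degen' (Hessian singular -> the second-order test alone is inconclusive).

Compute the Hessian H = grad^2 f:
  H = [[-7, 0], [0, -4]]
Verify stationarity: grad f(x*) = H x* + g = (0, 0).
Eigenvalues of H: -7, -4.
Both eigenvalues < 0, so H is negative definite -> x* is a strict local max.

max


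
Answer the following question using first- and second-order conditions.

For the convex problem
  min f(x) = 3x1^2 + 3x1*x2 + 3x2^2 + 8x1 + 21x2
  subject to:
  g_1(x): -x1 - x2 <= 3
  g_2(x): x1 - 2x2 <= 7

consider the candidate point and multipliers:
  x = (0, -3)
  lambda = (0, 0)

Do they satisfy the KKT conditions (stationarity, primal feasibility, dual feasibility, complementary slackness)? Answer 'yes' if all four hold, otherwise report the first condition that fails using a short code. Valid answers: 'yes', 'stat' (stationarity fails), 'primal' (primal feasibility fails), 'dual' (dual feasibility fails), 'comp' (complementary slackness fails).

Gradient of f: grad f(x) = Q x + c = (-1, 3)
Constraint values g_i(x) = a_i^T x - b_i:
  g_1((0, -3)) = 0
  g_2((0, -3)) = -1
Stationarity residual: grad f(x) + sum_i lambda_i a_i = (-1, 3)
  -> stationarity FAILS
Primal feasibility (all g_i <= 0): OK
Dual feasibility (all lambda_i >= 0): OK
Complementary slackness (lambda_i * g_i(x) = 0 for all i): OK

Verdict: the first failing condition is stationarity -> stat.

stat


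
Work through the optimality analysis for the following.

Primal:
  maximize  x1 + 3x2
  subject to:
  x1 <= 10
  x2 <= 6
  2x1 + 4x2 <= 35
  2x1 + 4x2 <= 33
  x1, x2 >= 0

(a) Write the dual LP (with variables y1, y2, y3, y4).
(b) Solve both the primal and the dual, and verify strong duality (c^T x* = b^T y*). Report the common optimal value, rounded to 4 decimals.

The standard primal-dual pair for 'max c^T x s.t. A x <= b, x >= 0' is:
  Dual:  min b^T y  s.t.  A^T y >= c,  y >= 0.

So the dual LP is:
  minimize  10y1 + 6y2 + 35y3 + 33y4
  subject to:
    y1 + 2y3 + 2y4 >= 1
    y2 + 4y3 + 4y4 >= 3
    y1, y2, y3, y4 >= 0

Solving the primal: x* = (4.5, 6).
  primal value c^T x* = 22.5.
Solving the dual: y* = (0, 1, 0, 0.5).
  dual value b^T y* = 22.5.
Strong duality: c^T x* = b^T y*. Confirmed.

22.5


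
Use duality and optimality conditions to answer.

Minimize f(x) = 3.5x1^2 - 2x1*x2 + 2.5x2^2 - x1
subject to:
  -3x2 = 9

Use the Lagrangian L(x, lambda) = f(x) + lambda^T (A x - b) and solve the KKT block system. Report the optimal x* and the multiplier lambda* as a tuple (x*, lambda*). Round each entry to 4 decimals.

Form the Lagrangian:
  L(x, lambda) = (1/2) x^T Q x + c^T x + lambda^T (A x - b)
Stationarity (grad_x L = 0): Q x + c + A^T lambda = 0.
Primal feasibility: A x = b.

This gives the KKT block system:
  [ Q   A^T ] [ x     ]   [-c ]
  [ A    0  ] [ lambda ] = [ b ]

Solving the linear system:
  x*      = (-0.7143, -3)
  lambda* = (-4.5238)
  f(x*)   = 20.7143

x* = (-0.7143, -3), lambda* = (-4.5238)


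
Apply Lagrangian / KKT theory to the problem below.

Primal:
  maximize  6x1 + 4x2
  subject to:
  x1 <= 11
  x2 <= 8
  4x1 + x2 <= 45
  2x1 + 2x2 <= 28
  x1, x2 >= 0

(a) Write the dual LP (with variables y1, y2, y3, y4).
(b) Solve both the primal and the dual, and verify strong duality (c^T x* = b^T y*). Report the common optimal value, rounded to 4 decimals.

The standard primal-dual pair for 'max c^T x s.t. A x <= b, x >= 0' is:
  Dual:  min b^T y  s.t.  A^T y >= c,  y >= 0.

So the dual LP is:
  minimize  11y1 + 8y2 + 45y3 + 28y4
  subject to:
    y1 + 4y3 + 2y4 >= 6
    y2 + y3 + 2y4 >= 4
    y1, y2, y3, y4 >= 0

Solving the primal: x* = (10.3333, 3.6667).
  primal value c^T x* = 76.6667.
Solving the dual: y* = (0, 0, 0.6667, 1.6667).
  dual value b^T y* = 76.6667.
Strong duality: c^T x* = b^T y*. Confirmed.

76.6667


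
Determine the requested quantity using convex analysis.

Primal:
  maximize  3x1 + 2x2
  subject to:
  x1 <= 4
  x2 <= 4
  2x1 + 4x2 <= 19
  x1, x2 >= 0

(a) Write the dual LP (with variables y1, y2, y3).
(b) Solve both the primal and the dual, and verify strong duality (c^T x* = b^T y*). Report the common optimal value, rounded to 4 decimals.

The standard primal-dual pair for 'max c^T x s.t. A x <= b, x >= 0' is:
  Dual:  min b^T y  s.t.  A^T y >= c,  y >= 0.

So the dual LP is:
  minimize  4y1 + 4y2 + 19y3
  subject to:
    y1 + 2y3 >= 3
    y2 + 4y3 >= 2
    y1, y2, y3 >= 0

Solving the primal: x* = (4, 2.75).
  primal value c^T x* = 17.5.
Solving the dual: y* = (2, 0, 0.5).
  dual value b^T y* = 17.5.
Strong duality: c^T x* = b^T y*. Confirmed.

17.5


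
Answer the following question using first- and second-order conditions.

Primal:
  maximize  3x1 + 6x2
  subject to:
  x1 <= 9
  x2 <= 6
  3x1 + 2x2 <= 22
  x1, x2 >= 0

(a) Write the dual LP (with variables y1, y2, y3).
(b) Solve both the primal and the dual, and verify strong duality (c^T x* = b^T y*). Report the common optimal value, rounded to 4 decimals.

The standard primal-dual pair for 'max c^T x s.t. A x <= b, x >= 0' is:
  Dual:  min b^T y  s.t.  A^T y >= c,  y >= 0.

So the dual LP is:
  minimize  9y1 + 6y2 + 22y3
  subject to:
    y1 + 3y3 >= 3
    y2 + 2y3 >= 6
    y1, y2, y3 >= 0

Solving the primal: x* = (3.3333, 6).
  primal value c^T x* = 46.
Solving the dual: y* = (0, 4, 1).
  dual value b^T y* = 46.
Strong duality: c^T x* = b^T y*. Confirmed.

46


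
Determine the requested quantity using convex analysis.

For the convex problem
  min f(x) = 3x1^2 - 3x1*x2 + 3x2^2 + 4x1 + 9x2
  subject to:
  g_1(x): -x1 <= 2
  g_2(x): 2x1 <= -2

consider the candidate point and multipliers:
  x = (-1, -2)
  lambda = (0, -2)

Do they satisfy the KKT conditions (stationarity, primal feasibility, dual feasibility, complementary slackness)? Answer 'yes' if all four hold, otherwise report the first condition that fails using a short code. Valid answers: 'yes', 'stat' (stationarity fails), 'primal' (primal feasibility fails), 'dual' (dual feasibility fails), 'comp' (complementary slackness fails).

Gradient of f: grad f(x) = Q x + c = (4, 0)
Constraint values g_i(x) = a_i^T x - b_i:
  g_1((-1, -2)) = -1
  g_2((-1, -2)) = 0
Stationarity residual: grad f(x) + sum_i lambda_i a_i = (0, 0)
  -> stationarity OK
Primal feasibility (all g_i <= 0): OK
Dual feasibility (all lambda_i >= 0): FAILS
Complementary slackness (lambda_i * g_i(x) = 0 for all i): OK

Verdict: the first failing condition is dual_feasibility -> dual.

dual


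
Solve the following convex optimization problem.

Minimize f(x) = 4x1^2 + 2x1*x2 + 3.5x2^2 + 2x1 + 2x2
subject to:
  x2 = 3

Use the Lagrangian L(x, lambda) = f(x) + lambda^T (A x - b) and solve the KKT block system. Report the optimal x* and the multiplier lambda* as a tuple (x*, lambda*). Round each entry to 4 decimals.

Form the Lagrangian:
  L(x, lambda) = (1/2) x^T Q x + c^T x + lambda^T (A x - b)
Stationarity (grad_x L = 0): Q x + c + A^T lambda = 0.
Primal feasibility: A x = b.

This gives the KKT block system:
  [ Q   A^T ] [ x     ]   [-c ]
  [ A    0  ] [ lambda ] = [ b ]

Solving the linear system:
  x*      = (-1, 3)
  lambda* = (-21)
  f(x*)   = 33.5

x* = (-1, 3), lambda* = (-21)


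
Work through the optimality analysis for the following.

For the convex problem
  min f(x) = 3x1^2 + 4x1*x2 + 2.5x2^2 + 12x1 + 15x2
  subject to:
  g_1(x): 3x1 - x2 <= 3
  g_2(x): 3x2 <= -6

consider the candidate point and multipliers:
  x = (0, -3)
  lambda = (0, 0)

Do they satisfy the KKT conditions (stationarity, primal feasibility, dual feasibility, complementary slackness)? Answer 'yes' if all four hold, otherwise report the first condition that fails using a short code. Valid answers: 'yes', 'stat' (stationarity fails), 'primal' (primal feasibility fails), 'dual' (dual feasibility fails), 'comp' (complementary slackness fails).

Gradient of f: grad f(x) = Q x + c = (0, 0)
Constraint values g_i(x) = a_i^T x - b_i:
  g_1((0, -3)) = 0
  g_2((0, -3)) = -3
Stationarity residual: grad f(x) + sum_i lambda_i a_i = (0, 0)
  -> stationarity OK
Primal feasibility (all g_i <= 0): OK
Dual feasibility (all lambda_i >= 0): OK
Complementary slackness (lambda_i * g_i(x) = 0 for all i): OK

Verdict: yes, KKT holds.

yes


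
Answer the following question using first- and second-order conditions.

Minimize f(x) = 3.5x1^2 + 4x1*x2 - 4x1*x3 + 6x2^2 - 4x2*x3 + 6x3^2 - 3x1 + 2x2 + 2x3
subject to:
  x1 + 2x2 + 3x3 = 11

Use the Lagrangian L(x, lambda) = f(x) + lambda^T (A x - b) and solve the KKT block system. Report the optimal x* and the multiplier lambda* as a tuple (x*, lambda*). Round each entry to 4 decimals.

Form the Lagrangian:
  L(x, lambda) = (1/2) x^T Q x + c^T x + lambda^T (A x - b)
Stationarity (grad_x L = 0): Q x + c + A^T lambda = 0.
Primal feasibility: A x = b.

This gives the KKT block system:
  [ Q   A^T ] [ x     ]   [-c ]
  [ A    0  ] [ lambda ] = [ b ]

Solving the linear system:
  x*      = (2.1082, 0.9197, 2.3508)
  lambda* = (-6.0328)
  f(x*)   = 33.2885

x* = (2.1082, 0.9197, 2.3508), lambda* = (-6.0328)


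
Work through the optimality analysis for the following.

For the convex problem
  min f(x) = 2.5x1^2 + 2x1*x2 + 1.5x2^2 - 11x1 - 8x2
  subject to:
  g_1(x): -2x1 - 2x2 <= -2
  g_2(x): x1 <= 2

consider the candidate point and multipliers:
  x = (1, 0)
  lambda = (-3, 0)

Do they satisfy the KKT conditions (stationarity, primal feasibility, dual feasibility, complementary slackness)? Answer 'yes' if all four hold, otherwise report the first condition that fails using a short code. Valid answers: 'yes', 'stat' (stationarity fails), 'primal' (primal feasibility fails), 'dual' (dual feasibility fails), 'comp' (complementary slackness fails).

Gradient of f: grad f(x) = Q x + c = (-6, -6)
Constraint values g_i(x) = a_i^T x - b_i:
  g_1((1, 0)) = 0
  g_2((1, 0)) = -1
Stationarity residual: grad f(x) + sum_i lambda_i a_i = (0, 0)
  -> stationarity OK
Primal feasibility (all g_i <= 0): OK
Dual feasibility (all lambda_i >= 0): FAILS
Complementary slackness (lambda_i * g_i(x) = 0 for all i): OK

Verdict: the first failing condition is dual_feasibility -> dual.

dual


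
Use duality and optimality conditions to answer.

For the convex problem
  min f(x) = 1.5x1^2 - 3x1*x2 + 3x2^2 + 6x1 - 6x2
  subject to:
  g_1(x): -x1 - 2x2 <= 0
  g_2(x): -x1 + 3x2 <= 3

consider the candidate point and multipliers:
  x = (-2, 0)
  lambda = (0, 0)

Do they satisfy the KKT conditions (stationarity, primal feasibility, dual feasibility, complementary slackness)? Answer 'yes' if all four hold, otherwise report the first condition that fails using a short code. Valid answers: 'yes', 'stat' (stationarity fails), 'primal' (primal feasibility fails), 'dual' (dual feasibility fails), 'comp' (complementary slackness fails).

Gradient of f: grad f(x) = Q x + c = (0, 0)
Constraint values g_i(x) = a_i^T x - b_i:
  g_1((-2, 0)) = 2
  g_2((-2, 0)) = -1
Stationarity residual: grad f(x) + sum_i lambda_i a_i = (0, 0)
  -> stationarity OK
Primal feasibility (all g_i <= 0): FAILS
Dual feasibility (all lambda_i >= 0): OK
Complementary slackness (lambda_i * g_i(x) = 0 for all i): OK

Verdict: the first failing condition is primal_feasibility -> primal.

primal


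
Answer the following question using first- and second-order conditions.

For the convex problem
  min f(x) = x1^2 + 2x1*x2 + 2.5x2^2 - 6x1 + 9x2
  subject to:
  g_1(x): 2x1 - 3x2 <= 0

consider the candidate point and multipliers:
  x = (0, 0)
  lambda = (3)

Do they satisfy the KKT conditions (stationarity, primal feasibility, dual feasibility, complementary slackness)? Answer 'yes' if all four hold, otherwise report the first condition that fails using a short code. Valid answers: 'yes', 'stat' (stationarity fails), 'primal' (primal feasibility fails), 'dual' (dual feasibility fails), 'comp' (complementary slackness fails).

Gradient of f: grad f(x) = Q x + c = (-6, 9)
Constraint values g_i(x) = a_i^T x - b_i:
  g_1((0, 0)) = 0
Stationarity residual: grad f(x) + sum_i lambda_i a_i = (0, 0)
  -> stationarity OK
Primal feasibility (all g_i <= 0): OK
Dual feasibility (all lambda_i >= 0): OK
Complementary slackness (lambda_i * g_i(x) = 0 for all i): OK

Verdict: yes, KKT holds.

yes


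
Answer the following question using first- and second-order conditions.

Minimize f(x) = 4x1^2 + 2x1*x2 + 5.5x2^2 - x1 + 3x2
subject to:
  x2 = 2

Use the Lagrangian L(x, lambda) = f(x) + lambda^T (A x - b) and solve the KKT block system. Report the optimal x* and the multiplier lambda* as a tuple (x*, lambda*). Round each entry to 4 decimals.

Form the Lagrangian:
  L(x, lambda) = (1/2) x^T Q x + c^T x + lambda^T (A x - b)
Stationarity (grad_x L = 0): Q x + c + A^T lambda = 0.
Primal feasibility: A x = b.

This gives the KKT block system:
  [ Q   A^T ] [ x     ]   [-c ]
  [ A    0  ] [ lambda ] = [ b ]

Solving the linear system:
  x*      = (-0.375, 2)
  lambda* = (-24.25)
  f(x*)   = 27.4375

x* = (-0.375, 2), lambda* = (-24.25)


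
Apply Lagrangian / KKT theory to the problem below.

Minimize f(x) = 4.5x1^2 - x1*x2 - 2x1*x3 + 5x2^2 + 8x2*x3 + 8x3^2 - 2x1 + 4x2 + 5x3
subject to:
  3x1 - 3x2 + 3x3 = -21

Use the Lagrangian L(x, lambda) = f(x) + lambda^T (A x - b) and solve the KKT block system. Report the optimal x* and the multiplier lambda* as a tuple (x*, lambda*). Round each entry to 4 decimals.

Form the Lagrangian:
  L(x, lambda) = (1/2) x^T Q x + c^T x + lambda^T (A x - b)
Stationarity (grad_x L = 0): Q x + c + A^T lambda = 0.
Primal feasibility: A x = b.

This gives the KKT block system:
  [ Q   A^T ] [ x     ]   [-c ]
  [ A    0  ] [ lambda ] = [ b ]

Solving the linear system:
  x*      = (-1.4417, 2.8589, -2.6994)
  lambda* = (4.1452)
  f(x*)   = 43.9356

x* = (-1.4417, 2.8589, -2.6994), lambda* = (4.1452)


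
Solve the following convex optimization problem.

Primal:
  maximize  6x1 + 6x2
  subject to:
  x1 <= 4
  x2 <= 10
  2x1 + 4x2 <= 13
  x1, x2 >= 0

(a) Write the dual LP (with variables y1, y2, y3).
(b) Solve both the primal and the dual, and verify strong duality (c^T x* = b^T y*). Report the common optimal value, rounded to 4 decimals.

The standard primal-dual pair for 'max c^T x s.t. A x <= b, x >= 0' is:
  Dual:  min b^T y  s.t.  A^T y >= c,  y >= 0.

So the dual LP is:
  minimize  4y1 + 10y2 + 13y3
  subject to:
    y1 + 2y3 >= 6
    y2 + 4y3 >= 6
    y1, y2, y3 >= 0

Solving the primal: x* = (4, 1.25).
  primal value c^T x* = 31.5.
Solving the dual: y* = (3, 0, 1.5).
  dual value b^T y* = 31.5.
Strong duality: c^T x* = b^T y*. Confirmed.

31.5


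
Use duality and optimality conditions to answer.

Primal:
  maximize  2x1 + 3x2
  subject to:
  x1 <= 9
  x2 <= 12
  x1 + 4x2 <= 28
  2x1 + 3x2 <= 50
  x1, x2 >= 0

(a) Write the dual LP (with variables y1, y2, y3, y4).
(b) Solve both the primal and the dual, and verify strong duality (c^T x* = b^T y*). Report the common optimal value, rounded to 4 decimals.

The standard primal-dual pair for 'max c^T x s.t. A x <= b, x >= 0' is:
  Dual:  min b^T y  s.t.  A^T y >= c,  y >= 0.

So the dual LP is:
  minimize  9y1 + 12y2 + 28y3 + 50y4
  subject to:
    y1 + y3 + 2y4 >= 2
    y2 + 4y3 + 3y4 >= 3
    y1, y2, y3, y4 >= 0

Solving the primal: x* = (9, 4.75).
  primal value c^T x* = 32.25.
Solving the dual: y* = (1.25, 0, 0.75, 0).
  dual value b^T y* = 32.25.
Strong duality: c^T x* = b^T y*. Confirmed.

32.25


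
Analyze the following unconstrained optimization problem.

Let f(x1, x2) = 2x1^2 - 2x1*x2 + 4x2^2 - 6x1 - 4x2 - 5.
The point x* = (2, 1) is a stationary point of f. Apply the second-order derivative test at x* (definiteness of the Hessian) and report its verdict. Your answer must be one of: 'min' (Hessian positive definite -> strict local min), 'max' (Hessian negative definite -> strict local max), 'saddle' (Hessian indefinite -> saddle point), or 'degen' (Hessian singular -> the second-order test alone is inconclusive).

Compute the Hessian H = grad^2 f:
  H = [[4, -2], [-2, 8]]
Verify stationarity: grad f(x*) = H x* + g = (0, 0).
Eigenvalues of H: 3.1716, 8.8284.
Both eigenvalues > 0, so H is positive definite -> x* is a strict local min.

min


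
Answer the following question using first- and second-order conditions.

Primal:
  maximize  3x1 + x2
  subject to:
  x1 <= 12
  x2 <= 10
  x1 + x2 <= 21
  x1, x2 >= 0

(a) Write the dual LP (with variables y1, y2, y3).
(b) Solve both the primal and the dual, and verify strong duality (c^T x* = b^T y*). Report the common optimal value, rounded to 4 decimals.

The standard primal-dual pair for 'max c^T x s.t. A x <= b, x >= 0' is:
  Dual:  min b^T y  s.t.  A^T y >= c,  y >= 0.

So the dual LP is:
  minimize  12y1 + 10y2 + 21y3
  subject to:
    y1 + y3 >= 3
    y2 + y3 >= 1
    y1, y2, y3 >= 0

Solving the primal: x* = (12, 9).
  primal value c^T x* = 45.
Solving the dual: y* = (2, 0, 1).
  dual value b^T y* = 45.
Strong duality: c^T x* = b^T y*. Confirmed.

45


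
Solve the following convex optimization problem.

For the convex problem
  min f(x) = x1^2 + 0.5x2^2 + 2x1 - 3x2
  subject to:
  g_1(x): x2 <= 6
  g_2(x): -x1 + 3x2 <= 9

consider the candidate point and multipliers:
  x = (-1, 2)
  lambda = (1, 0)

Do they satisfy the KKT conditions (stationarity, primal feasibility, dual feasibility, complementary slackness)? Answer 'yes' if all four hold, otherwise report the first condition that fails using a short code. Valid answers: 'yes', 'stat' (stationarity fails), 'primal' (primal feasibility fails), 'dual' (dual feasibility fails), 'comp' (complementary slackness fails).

Gradient of f: grad f(x) = Q x + c = (0, -1)
Constraint values g_i(x) = a_i^T x - b_i:
  g_1((-1, 2)) = -4
  g_2((-1, 2)) = -2
Stationarity residual: grad f(x) + sum_i lambda_i a_i = (0, 0)
  -> stationarity OK
Primal feasibility (all g_i <= 0): OK
Dual feasibility (all lambda_i >= 0): OK
Complementary slackness (lambda_i * g_i(x) = 0 for all i): FAILS

Verdict: the first failing condition is complementary_slackness -> comp.

comp


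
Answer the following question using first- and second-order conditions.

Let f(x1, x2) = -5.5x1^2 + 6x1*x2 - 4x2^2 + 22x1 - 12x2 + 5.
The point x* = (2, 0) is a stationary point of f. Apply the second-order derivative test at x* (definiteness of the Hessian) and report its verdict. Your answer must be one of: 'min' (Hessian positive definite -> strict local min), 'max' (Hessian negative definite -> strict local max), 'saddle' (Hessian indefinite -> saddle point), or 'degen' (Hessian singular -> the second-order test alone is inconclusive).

Compute the Hessian H = grad^2 f:
  H = [[-11, 6], [6, -8]]
Verify stationarity: grad f(x*) = H x* + g = (0, 0).
Eigenvalues of H: -15.6847, -3.3153.
Both eigenvalues < 0, so H is negative definite -> x* is a strict local max.

max


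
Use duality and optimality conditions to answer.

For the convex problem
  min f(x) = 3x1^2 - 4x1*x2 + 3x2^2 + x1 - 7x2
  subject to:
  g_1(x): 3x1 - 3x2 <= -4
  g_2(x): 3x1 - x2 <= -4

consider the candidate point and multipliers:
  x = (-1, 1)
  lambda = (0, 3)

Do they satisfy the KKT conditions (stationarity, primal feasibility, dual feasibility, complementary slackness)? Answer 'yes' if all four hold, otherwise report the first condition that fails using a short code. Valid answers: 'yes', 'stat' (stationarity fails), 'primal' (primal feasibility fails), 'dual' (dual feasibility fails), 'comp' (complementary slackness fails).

Gradient of f: grad f(x) = Q x + c = (-9, 3)
Constraint values g_i(x) = a_i^T x - b_i:
  g_1((-1, 1)) = -2
  g_2((-1, 1)) = 0
Stationarity residual: grad f(x) + sum_i lambda_i a_i = (0, 0)
  -> stationarity OK
Primal feasibility (all g_i <= 0): OK
Dual feasibility (all lambda_i >= 0): OK
Complementary slackness (lambda_i * g_i(x) = 0 for all i): OK

Verdict: yes, KKT holds.

yes


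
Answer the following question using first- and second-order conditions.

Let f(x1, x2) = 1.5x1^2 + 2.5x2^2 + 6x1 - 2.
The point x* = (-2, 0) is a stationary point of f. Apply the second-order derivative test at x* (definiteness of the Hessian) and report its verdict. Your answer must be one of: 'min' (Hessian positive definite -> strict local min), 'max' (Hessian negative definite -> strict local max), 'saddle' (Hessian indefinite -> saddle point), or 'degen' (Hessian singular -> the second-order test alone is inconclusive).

Compute the Hessian H = grad^2 f:
  H = [[3, 0], [0, 5]]
Verify stationarity: grad f(x*) = H x* + g = (0, 0).
Eigenvalues of H: 3, 5.
Both eigenvalues > 0, so H is positive definite -> x* is a strict local min.

min
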